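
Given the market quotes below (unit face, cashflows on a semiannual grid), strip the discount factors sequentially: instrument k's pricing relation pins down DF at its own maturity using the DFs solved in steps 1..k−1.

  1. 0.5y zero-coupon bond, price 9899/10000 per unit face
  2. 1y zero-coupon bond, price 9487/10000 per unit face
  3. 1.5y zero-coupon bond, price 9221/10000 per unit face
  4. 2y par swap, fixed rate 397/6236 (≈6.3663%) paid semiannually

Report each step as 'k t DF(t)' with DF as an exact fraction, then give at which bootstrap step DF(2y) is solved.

step 1 [0.5y] zero: DF = P = 9899/10000 ≈ 0.989900
step 2 [1y] zero: DF = P = 9487/10000 ≈ 0.948700
step 3 [1.5y] zero: DF = P = 9221/10000 ≈ 0.922100
step 4 [2y] swap r/2=397/12472: DF=(1 − 397/12472·(0.989900+0.948700+0.922100))/(1+397/12472) = 8809/10000 ≈ 0.880900

1 1/2 9899/10000
2 1 9487/10000
3 3/2 9221/10000
4 2 8809/10000
DF(2y) is solved at step 4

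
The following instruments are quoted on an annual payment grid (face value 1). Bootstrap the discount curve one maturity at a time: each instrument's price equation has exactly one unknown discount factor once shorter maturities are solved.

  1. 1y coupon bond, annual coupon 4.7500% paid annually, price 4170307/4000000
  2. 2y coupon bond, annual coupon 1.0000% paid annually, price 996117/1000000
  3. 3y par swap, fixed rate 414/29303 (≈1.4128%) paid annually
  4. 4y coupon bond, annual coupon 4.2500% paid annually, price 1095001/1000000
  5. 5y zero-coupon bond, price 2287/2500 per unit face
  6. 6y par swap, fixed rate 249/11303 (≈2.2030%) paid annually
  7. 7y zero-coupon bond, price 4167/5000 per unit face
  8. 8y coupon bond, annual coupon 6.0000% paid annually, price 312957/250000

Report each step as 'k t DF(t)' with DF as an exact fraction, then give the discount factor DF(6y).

1 1 9953/10000
2 2 2441/2500
3 3 4793/5000
4 4 9309/10000
5 5 2287/2500
6 6 1751/2000
7 7 4167/5000
8 8 8139/10000
DF(6y) = 1751/2000 ≈ 0.875500

step 1 [1y] bond c/1=19/400: DF=(4170307/4000000 − 19/400·(0))/(1+19/400) = 9953/10000 ≈ 0.995300
step 2 [2y] bond c/1=1/100: DF=(996117/1000000 − 1/100·(0.995300))/(1+1/100) = 2441/2500 ≈ 0.976400
step 3 [3y] swap r/1=414/29303: DF=(1 − 414/29303·(0.995300+0.976400))/(1+414/29303) = 4793/5000 ≈ 0.958600
step 4 [4y] bond c/1=17/400: DF=(1095001/1000000 − 17/400·(0.995300+0.976400+0.958600))/(1+17/400) = 9309/10000 ≈ 0.930900
step 5 [5y] zero: DF = P = 2287/2500 ≈ 0.914800
step 6 [6y] swap r/1=249/11303: DF=(1 − 249/11303·(0.995300+0.976400+0.958600+0.930900+0.914800))/(1+249/11303) = 1751/2000 ≈ 0.875500
step 7 [7y] zero: DF = P = 4167/5000 ≈ 0.833400
step 8 [8y] bond c/1=3/50: DF=(312957/250000 − 3/50·(0.995300+0.976400+0.958600+0.930900+0.914800+0.875500+0.833400))/(1+3/50) = 8139/10000 ≈ 0.813900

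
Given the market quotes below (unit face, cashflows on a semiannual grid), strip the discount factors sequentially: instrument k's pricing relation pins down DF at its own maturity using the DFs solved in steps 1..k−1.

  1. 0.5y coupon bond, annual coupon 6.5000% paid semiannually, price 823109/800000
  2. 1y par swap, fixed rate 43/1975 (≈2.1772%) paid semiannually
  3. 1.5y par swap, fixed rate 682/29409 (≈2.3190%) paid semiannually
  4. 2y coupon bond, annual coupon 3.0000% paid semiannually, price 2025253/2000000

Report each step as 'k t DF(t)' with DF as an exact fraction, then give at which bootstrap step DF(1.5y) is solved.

1 1/2 1993/2000
2 1 1957/2000
3 3/2 9659/10000
4 2 4771/5000
DF(1.5y) is solved at step 3

step 1 [0.5y] bond c/2=13/400: DF=(823109/800000 − 13/400·(0))/(1+13/400) = 1993/2000 ≈ 0.996500
step 2 [1y] swap r/2=43/3950: DF=(1 − 43/3950·(0.996500))/(1+43/3950) = 1957/2000 ≈ 0.978500
step 3 [1.5y] swap r/2=341/29409: DF=(1 − 341/29409·(0.996500+0.978500))/(1+341/29409) = 9659/10000 ≈ 0.965900
step 4 [2y] bond c/2=3/200: DF=(2025253/2000000 − 3/200·(0.996500+0.978500+0.965900))/(1+3/200) = 4771/5000 ≈ 0.954200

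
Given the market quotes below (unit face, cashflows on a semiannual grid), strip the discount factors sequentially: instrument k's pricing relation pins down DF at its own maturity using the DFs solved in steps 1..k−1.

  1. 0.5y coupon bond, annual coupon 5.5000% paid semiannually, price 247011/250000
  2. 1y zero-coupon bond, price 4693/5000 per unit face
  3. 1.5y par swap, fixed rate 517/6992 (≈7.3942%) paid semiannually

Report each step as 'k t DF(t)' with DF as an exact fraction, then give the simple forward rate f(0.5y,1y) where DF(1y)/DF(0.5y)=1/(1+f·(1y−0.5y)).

step 1 [0.5y] bond c/2=11/400: DF=(247011/250000 − 11/400·(0))/(1+11/400) = 601/625 ≈ 0.961600
step 2 [1y] zero: DF = P = 4693/5000 ≈ 0.938600
step 3 [1.5y] swap r/2=517/13984: DF=(1 − 517/13984·(0.961600+0.938600))/(1+517/13984) = 4483/5000 ≈ 0.896600

1 1/2 601/625
2 1 4693/5000
3 3/2 4483/5000
f(0.5y,1y) = ((601/625)/(4693/5000) − 1)/(1/2) = 230/4693 ≈ 4.9009%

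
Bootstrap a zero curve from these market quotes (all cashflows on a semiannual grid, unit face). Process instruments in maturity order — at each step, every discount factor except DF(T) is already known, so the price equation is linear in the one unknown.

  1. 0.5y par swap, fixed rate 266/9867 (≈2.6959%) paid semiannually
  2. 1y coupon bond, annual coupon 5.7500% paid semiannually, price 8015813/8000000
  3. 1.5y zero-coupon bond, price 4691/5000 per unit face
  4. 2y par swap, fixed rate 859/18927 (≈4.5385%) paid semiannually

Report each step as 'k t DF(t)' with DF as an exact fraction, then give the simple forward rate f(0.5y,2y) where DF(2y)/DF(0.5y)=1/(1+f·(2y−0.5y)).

1 1/2 9867/10000
2 1 1183/1250
3 3/2 4691/5000
4 2 9141/10000
f(0.5y,2y) = ((9867/10000)/(9141/10000) − 1)/(3/2) = 44/831 ≈ 5.2948%

step 1 [0.5y] swap r/2=133/9867: DF=(1 − 133/9867·(0))/(1+133/9867) = 9867/10000 ≈ 0.986700
step 2 [1y] bond c/2=23/800: DF=(8015813/8000000 − 23/800·(0.986700))/(1+23/800) = 1183/1250 ≈ 0.946400
step 3 [1.5y] zero: DF = P = 4691/5000 ≈ 0.938200
step 4 [2y] swap r/2=859/37854: DF=(1 − 859/37854·(0.986700+0.946400+0.938200))/(1+859/37854) = 9141/10000 ≈ 0.914100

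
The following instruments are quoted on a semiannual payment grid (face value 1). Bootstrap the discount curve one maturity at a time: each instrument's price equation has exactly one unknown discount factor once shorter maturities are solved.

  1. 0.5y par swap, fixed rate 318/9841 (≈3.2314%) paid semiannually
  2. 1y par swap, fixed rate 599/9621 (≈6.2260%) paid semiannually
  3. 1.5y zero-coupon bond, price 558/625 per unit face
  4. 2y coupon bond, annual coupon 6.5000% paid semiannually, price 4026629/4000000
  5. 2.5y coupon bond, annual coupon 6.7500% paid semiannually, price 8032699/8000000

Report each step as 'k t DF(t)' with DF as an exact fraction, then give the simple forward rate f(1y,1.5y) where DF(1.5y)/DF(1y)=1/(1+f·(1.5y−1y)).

1 1/2 9841/10000
2 1 9401/10000
3 3/2 558/625
4 2 8863/10000
5 5/2 1063/1250
f(1y,1.5y) = ((9401/10000)/(558/625) − 1)/(1/2) = 473/4464 ≈ 10.5959%

step 1 [0.5y] swap r/2=159/9841: DF=(1 − 159/9841·(0))/(1+159/9841) = 9841/10000 ≈ 0.984100
step 2 [1y] swap r/2=599/19242: DF=(1 − 599/19242·(0.984100))/(1+599/19242) = 9401/10000 ≈ 0.940100
step 3 [1.5y] zero: DF = P = 558/625 ≈ 0.892800
step 4 [2y] bond c/2=13/400: DF=(4026629/4000000 − 13/400·(0.984100+0.940100+0.892800))/(1+13/400) = 8863/10000 ≈ 0.886300
step 5 [2.5y] bond c/2=27/800: DF=(8032699/8000000 − 27/800·(0.984100+0.940100+0.892800+0.886300))/(1+27/800) = 1063/1250 ≈ 0.850400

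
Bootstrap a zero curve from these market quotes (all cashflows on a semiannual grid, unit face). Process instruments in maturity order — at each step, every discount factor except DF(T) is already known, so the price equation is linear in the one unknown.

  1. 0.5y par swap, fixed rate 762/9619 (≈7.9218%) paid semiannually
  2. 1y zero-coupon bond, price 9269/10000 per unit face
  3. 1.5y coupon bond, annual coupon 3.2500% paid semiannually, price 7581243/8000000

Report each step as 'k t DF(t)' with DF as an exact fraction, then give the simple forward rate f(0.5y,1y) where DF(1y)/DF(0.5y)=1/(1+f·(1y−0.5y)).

1 1/2 9619/10000
2 1 9269/10000
3 3/2 9023/10000
f(0.5y,1y) = ((9619/10000)/(9269/10000) − 1)/(1/2) = 700/9269 ≈ 7.5521%

step 1 [0.5y] swap r/2=381/9619: DF=(1 − 381/9619·(0))/(1+381/9619) = 9619/10000 ≈ 0.961900
step 2 [1y] zero: DF = P = 9269/10000 ≈ 0.926900
step 3 [1.5y] bond c/2=13/800: DF=(7581243/8000000 − 13/800·(0.961900+0.926900))/(1+13/800) = 9023/10000 ≈ 0.902300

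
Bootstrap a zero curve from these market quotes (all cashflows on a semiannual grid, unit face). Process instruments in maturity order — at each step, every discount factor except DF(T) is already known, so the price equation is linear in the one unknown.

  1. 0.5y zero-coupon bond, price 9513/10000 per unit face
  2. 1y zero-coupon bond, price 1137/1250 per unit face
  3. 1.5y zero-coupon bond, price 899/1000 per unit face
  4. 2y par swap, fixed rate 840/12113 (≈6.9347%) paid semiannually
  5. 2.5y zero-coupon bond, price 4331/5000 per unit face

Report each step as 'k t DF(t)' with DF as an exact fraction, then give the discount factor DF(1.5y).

step 1 [0.5y] zero: DF = P = 9513/10000 ≈ 0.951300
step 2 [1y] zero: DF = P = 1137/1250 ≈ 0.909600
step 3 [1.5y] zero: DF = P = 899/1000 ≈ 0.899000
step 4 [2y] swap r/2=420/12113: DF=(1 − 420/12113·(0.951300+0.909600+0.899000))/(1+420/12113) = 437/500 ≈ 0.874000
step 5 [2.5y] zero: DF = P = 4331/5000 ≈ 0.866200

1 1/2 9513/10000
2 1 1137/1250
3 3/2 899/1000
4 2 437/500
5 5/2 4331/5000
DF(1.5y) = 899/1000 ≈ 0.899000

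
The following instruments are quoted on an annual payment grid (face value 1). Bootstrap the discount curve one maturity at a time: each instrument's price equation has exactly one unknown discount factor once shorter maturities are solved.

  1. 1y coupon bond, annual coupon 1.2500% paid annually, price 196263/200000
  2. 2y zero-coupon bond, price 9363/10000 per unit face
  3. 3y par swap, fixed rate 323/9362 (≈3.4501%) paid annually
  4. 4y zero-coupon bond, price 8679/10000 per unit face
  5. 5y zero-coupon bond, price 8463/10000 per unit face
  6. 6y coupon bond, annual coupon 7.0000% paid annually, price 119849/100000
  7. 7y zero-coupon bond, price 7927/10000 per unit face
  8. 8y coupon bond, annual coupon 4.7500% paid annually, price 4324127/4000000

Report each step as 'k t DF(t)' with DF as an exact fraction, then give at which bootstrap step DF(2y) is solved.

1 1 2423/2500
2 2 9363/10000
3 3 9031/10000
4 4 8679/10000
5 5 8463/10000
6 6 4121/5000
7 7 7927/10000
8 8 471/625
DF(2y) is solved at step 2

step 1 [1y] bond c/1=1/80: DF=(196263/200000 − 1/80·(0))/(1+1/80) = 2423/2500 ≈ 0.969200
step 2 [2y] zero: DF = P = 9363/10000 ≈ 0.936300
step 3 [3y] swap r/1=323/9362: DF=(1 − 323/9362·(0.969200+0.936300))/(1+323/9362) = 9031/10000 ≈ 0.903100
step 4 [4y] zero: DF = P = 8679/10000 ≈ 0.867900
step 5 [5y] zero: DF = P = 8463/10000 ≈ 0.846300
step 6 [6y] bond c/1=7/100: DF=(119849/100000 − 7/100·(0.969200+0.936300+0.903100+0.867900+0.846300))/(1+7/100) = 4121/5000 ≈ 0.824200
step 7 [7y] zero: DF = P = 7927/10000 ≈ 0.792700
step 8 [8y] bond c/1=19/400: DF=(4324127/4000000 − 19/400·(0.969200+0.936300+0.903100+0.867900+0.846300+0.824200+0.792700))/(1+19/400) = 471/625 ≈ 0.753600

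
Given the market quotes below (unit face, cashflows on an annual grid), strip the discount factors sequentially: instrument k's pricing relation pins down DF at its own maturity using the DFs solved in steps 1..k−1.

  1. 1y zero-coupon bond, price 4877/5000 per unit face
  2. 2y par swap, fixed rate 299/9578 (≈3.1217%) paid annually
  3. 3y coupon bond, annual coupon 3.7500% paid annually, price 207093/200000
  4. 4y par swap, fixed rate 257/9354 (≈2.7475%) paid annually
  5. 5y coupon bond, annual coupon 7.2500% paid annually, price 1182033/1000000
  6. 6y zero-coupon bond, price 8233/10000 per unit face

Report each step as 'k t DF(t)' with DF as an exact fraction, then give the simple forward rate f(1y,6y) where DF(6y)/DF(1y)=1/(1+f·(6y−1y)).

1 1 4877/5000
2 2 4701/5000
3 3 1161/1250
4 4 2243/2500
5 5 2123/2500
6 6 8233/10000
f(1y,6y) = ((4877/5000)/(8233/10000) − 1)/(5) = 1521/41165 ≈ 3.6949%

step 1 [1y] zero: DF = P = 4877/5000 ≈ 0.975400
step 2 [2y] swap r/1=299/9578: DF=(1 − 299/9578·(0.975400))/(1+299/9578) = 4701/5000 ≈ 0.940200
step 3 [3y] bond c/1=3/80: DF=(207093/200000 − 3/80·(0.975400+0.940200))/(1+3/80) = 1161/1250 ≈ 0.928800
step 4 [4y] swap r/1=257/9354: DF=(1 − 257/9354·(0.975400+0.940200+0.928800))/(1+257/9354) = 2243/2500 ≈ 0.897200
step 5 [5y] bond c/1=29/400: DF=(1182033/1000000 − 29/400·(0.975400+0.940200+0.928800+0.897200))/(1+29/400) = 2123/2500 ≈ 0.849200
step 6 [6y] zero: DF = P = 8233/10000 ≈ 0.823300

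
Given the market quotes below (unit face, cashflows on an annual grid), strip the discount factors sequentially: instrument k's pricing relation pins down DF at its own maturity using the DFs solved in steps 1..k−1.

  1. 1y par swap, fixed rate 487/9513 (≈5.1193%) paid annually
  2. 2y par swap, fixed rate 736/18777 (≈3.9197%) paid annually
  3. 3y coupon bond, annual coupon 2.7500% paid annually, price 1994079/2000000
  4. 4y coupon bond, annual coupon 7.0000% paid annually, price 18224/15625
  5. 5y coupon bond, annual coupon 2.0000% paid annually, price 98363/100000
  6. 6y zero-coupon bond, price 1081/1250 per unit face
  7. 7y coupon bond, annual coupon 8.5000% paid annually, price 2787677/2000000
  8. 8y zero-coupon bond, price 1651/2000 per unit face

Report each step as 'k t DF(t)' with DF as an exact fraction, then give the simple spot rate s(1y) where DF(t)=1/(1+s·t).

step 1 [1y] swap r/1=487/9513: DF=(1 − 487/9513·(0))/(1+487/9513) = 9513/10000 ≈ 0.951300
step 2 [2y] swap r/1=736/18777: DF=(1 − 736/18777·(0.951300))/(1+736/18777) = 579/625 ≈ 0.926400
step 3 [3y] bond c/1=11/400: DF=(1994079/2000000 − 11/400·(0.951300+0.926400))/(1+11/400) = 9201/10000 ≈ 0.920100
step 4 [4y] bond c/1=7/100: DF=(18224/15625 − 7/100·(0.951300+0.926400+0.920100))/(1+7/100) = 907/1000 ≈ 0.907000
step 5 [5y] bond c/1=1/50: DF=(98363/100000 − 1/50·(0.951300+0.926400+0.920100+0.907000))/(1+1/50) = 8917/10000 ≈ 0.891700
step 6 [6y] zero: DF = P = 1081/1250 ≈ 0.864800
step 7 [7y] bond c/1=17/200: DF=(2787677/2000000 − 17/200·(0.951300+0.926400+0.920100+0.907000+0.891700+0.864800))/(1+17/200) = 1071/1250 ≈ 0.856800
step 8 [8y] zero: DF = P = 1651/2000 ≈ 0.825500

1 1 9513/10000
2 2 579/625
3 3 9201/10000
4 4 907/1000
5 5 8917/10000
6 6 1081/1250
7 7 1071/1250
8 8 1651/2000
s(1y) = (1/(9513/10000) − 1)/(1) = 487/9513 ≈ 5.1193%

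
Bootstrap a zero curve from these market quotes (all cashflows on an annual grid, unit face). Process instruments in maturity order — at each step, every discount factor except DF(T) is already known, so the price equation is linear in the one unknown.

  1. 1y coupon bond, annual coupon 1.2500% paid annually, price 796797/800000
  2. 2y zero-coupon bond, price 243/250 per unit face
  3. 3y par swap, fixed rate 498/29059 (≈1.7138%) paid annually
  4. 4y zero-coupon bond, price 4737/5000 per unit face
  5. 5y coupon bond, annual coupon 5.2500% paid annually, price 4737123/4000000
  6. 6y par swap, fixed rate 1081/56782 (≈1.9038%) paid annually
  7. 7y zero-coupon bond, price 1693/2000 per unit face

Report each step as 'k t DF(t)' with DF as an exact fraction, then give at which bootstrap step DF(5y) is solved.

1 1 9837/10000
2 2 243/250
3 3 4751/5000
4 4 4737/5000
5 5 933/1000
6 6 8919/10000
7 7 1693/2000
DF(5y) is solved at step 5

step 1 [1y] bond c/1=1/80: DF=(796797/800000 − 1/80·(0))/(1+1/80) = 9837/10000 ≈ 0.983700
step 2 [2y] zero: DF = P = 243/250 ≈ 0.972000
step 3 [3y] swap r/1=498/29059: DF=(1 − 498/29059·(0.983700+0.972000))/(1+498/29059) = 4751/5000 ≈ 0.950200
step 4 [4y] zero: DF = P = 4737/5000 ≈ 0.947400
step 5 [5y] bond c/1=21/400: DF=(4737123/4000000 − 21/400·(0.983700+0.972000+0.950200+0.947400))/(1+21/400) = 933/1000 ≈ 0.933000
step 6 [6y] swap r/1=1081/56782: DF=(1 − 1081/56782·(0.983700+0.972000+0.950200+0.947400+0.933000))/(1+1081/56782) = 8919/10000 ≈ 0.891900
step 7 [7y] zero: DF = P = 1693/2000 ≈ 0.846500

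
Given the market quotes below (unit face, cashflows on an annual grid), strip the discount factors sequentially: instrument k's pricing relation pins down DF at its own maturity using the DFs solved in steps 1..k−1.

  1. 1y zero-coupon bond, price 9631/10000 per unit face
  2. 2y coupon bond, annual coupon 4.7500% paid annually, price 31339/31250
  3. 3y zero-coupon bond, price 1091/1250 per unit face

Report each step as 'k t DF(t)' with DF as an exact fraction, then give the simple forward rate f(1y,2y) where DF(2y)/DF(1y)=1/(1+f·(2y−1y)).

1 1 9631/10000
2 2 9137/10000
3 3 1091/1250
f(1y,2y) = ((9631/10000)/(9137/10000) − 1)/(1) = 494/9137 ≈ 5.4066%

step 1 [1y] zero: DF = P = 9631/10000 ≈ 0.963100
step 2 [2y] bond c/1=19/400: DF=(31339/31250 − 19/400·(0.963100))/(1+19/400) = 9137/10000 ≈ 0.913700
step 3 [3y] zero: DF = P = 1091/1250 ≈ 0.872800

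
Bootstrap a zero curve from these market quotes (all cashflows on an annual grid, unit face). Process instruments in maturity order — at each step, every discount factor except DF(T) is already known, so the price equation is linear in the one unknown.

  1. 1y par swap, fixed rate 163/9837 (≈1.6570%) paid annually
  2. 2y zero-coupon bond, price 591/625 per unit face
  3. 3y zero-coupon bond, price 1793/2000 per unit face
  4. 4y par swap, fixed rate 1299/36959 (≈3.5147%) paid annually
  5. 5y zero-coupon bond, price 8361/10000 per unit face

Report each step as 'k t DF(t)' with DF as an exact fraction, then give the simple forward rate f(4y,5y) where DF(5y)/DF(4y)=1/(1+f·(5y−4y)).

step 1 [1y] swap r/1=163/9837: DF=(1 − 163/9837·(0))/(1+163/9837) = 9837/10000 ≈ 0.983700
step 2 [2y] zero: DF = P = 591/625 ≈ 0.945600
step 3 [3y] zero: DF = P = 1793/2000 ≈ 0.896500
step 4 [4y] swap r/1=1299/36959: DF=(1 − 1299/36959·(0.983700+0.945600+0.896500))/(1+1299/36959) = 8701/10000 ≈ 0.870100
step 5 [5y] zero: DF = P = 8361/10000 ≈ 0.836100

1 1 9837/10000
2 2 591/625
3 3 1793/2000
4 4 8701/10000
5 5 8361/10000
f(4y,5y) = ((8701/10000)/(8361/10000) − 1)/(1) = 340/8361 ≈ 4.0665%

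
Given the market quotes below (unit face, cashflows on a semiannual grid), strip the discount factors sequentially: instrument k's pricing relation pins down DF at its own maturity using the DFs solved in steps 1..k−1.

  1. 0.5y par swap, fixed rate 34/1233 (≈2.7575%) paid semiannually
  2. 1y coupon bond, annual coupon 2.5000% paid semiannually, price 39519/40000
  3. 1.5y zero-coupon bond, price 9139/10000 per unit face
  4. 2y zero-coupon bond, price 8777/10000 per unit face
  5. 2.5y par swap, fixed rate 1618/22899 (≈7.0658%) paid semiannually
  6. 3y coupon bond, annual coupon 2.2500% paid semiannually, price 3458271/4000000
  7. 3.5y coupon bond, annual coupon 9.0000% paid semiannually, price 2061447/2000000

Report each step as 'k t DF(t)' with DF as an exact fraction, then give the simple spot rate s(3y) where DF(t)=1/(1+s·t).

step 1 [0.5y] swap r/2=17/1233: DF=(1 − 17/1233·(0))/(1+17/1233) = 1233/1250 ≈ 0.986400
step 2 [1y] bond c/2=1/80: DF=(39519/40000 − 1/80·(0.986400))/(1+1/80) = 2409/2500 ≈ 0.963600
step 3 [1.5y] zero: DF = P = 9139/10000 ≈ 0.913900
step 4 [2y] zero: DF = P = 8777/10000 ≈ 0.877700
step 5 [2.5y] swap r/2=809/22899: DF=(1 − 809/22899·(0.986400+0.963600+0.913900+0.877700))/(1+809/22899) = 4191/5000 ≈ 0.838200
step 6 [3y] bond c/2=9/800: DF=(3458271/4000000 − 9/800·(0.986400+0.963600+0.913900+0.877700+0.838200))/(1+9/800) = 201/250 ≈ 0.804000
step 7 [3.5y] bond c/2=9/200: DF=(2061447/2000000 − 9/200·(0.986400+0.963600+0.913900+0.877700+0.838200+0.804000))/(1+9/200) = 1509/2000 ≈ 0.754500

1 1/2 1233/1250
2 1 2409/2500
3 3/2 9139/10000
4 2 8777/10000
5 5/2 4191/5000
6 3 201/250
7 7/2 1509/2000
s(3y) = (1/(201/250) − 1)/(3) = 49/603 ≈ 8.1260%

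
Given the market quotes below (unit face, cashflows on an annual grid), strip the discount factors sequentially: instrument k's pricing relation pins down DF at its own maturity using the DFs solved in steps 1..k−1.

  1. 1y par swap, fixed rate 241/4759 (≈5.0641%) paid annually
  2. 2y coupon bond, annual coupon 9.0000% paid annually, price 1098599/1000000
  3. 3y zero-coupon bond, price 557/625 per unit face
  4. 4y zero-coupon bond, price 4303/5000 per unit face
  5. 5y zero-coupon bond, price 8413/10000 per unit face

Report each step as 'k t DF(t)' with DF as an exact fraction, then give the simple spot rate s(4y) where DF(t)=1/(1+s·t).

step 1 [1y] swap r/1=241/4759: DF=(1 − 241/4759·(0))/(1+241/4759) = 4759/5000 ≈ 0.951800
step 2 [2y] bond c/1=9/100: DF=(1098599/1000000 − 9/100·(0.951800))/(1+9/100) = 9293/10000 ≈ 0.929300
step 3 [3y] zero: DF = P = 557/625 ≈ 0.891200
step 4 [4y] zero: DF = P = 4303/5000 ≈ 0.860600
step 5 [5y] zero: DF = P = 8413/10000 ≈ 0.841300

1 1 4759/5000
2 2 9293/10000
3 3 557/625
4 4 4303/5000
5 5 8413/10000
s(4y) = (1/(4303/5000) − 1)/(4) = 697/17212 ≈ 4.0495%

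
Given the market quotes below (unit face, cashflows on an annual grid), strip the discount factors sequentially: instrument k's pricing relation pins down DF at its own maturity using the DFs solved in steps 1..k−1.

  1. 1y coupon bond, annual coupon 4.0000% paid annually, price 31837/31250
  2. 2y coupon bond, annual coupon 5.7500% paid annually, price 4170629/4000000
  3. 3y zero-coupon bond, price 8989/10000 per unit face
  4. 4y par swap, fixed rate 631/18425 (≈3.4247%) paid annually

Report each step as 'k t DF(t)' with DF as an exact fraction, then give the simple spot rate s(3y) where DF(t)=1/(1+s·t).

1 1 2449/2500
2 2 9327/10000
3 3 8989/10000
4 4 4369/5000
s(3y) = (1/(8989/10000) − 1)/(3) = 337/8989 ≈ 3.7490%

step 1 [1y] bond c/1=1/25: DF=(31837/31250 − 1/25·(0))/(1+1/25) = 2449/2500 ≈ 0.979600
step 2 [2y] bond c/1=23/400: DF=(4170629/4000000 − 23/400·(0.979600))/(1+23/400) = 9327/10000 ≈ 0.932700
step 3 [3y] zero: DF = P = 8989/10000 ≈ 0.898900
step 4 [4y] swap r/1=631/18425: DF=(1 − 631/18425·(0.979600+0.932700+0.898900))/(1+631/18425) = 4369/5000 ≈ 0.873800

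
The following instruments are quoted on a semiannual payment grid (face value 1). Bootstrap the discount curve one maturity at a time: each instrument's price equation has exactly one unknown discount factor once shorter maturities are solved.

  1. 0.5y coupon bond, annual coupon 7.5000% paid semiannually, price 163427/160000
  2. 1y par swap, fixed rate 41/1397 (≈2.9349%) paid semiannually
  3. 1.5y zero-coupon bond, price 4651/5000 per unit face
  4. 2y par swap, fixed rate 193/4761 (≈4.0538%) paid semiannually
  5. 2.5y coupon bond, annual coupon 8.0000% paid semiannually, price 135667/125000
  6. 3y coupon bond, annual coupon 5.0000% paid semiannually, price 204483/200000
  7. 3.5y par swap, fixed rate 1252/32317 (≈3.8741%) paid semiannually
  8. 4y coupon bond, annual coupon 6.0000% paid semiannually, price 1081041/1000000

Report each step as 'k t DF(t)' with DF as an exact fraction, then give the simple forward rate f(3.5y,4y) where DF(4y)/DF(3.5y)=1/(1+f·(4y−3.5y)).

1 1/2 1969/2000
2 1 9713/10000
3 3/2 4651/5000
4 2 2307/2500
5 5/2 8971/10000
6 3 8827/10000
7 7/2 2187/2500
8 4 8613/10000
f(3.5y,4y) = ((2187/2500)/(8613/10000) − 1)/(1/2) = 10/319 ≈ 3.1348%

step 1 [0.5y] bond c/2=3/80: DF=(163427/160000 − 3/80·(0))/(1+3/80) = 1969/2000 ≈ 0.984500
step 2 [1y] swap r/2=41/2794: DF=(1 − 41/2794·(0.984500))/(1+41/2794) = 9713/10000 ≈ 0.971300
step 3 [1.5y] zero: DF = P = 4651/5000 ≈ 0.930200
step 4 [2y] swap r/2=193/9522: DF=(1 − 193/9522·(0.984500+0.971300+0.930200))/(1+193/9522) = 2307/2500 ≈ 0.922800
step 5 [2.5y] bond c/2=1/25: DF=(135667/125000 − 1/25·(0.984500+0.971300+0.930200+0.922800))/(1+1/25) = 8971/10000 ≈ 0.897100
step 6 [3y] bond c/2=1/40: DF=(204483/200000 − 1/40·(0.984500+0.971300+0.930200+0.922800+0.897100))/(1+1/40) = 8827/10000 ≈ 0.882700
step 7 [3.5y] swap r/2=626/32317: DF=(1 − 626/32317·(0.984500+0.971300+0.930200+0.922800+0.897100+0.882700))/(1+626/32317) = 2187/2500 ≈ 0.874800
step 8 [4y] bond c/2=3/100: DF=(1081041/1000000 − 3/100·(0.984500+0.971300+0.930200+0.922800+0.897100+0.882700+0.874800))/(1+3/100) = 8613/10000 ≈ 0.861300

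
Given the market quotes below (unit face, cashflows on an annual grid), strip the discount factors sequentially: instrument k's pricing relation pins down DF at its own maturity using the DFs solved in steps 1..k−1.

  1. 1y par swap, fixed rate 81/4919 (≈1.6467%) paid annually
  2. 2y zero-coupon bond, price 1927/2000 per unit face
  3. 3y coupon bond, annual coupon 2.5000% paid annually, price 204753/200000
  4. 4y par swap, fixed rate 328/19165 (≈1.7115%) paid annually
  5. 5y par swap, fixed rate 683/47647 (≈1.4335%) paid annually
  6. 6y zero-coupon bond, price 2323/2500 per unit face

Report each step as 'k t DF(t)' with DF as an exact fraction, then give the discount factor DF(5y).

step 1 [1y] swap r/1=81/4919: DF=(1 − 81/4919·(0))/(1+81/4919) = 4919/5000 ≈ 0.983800
step 2 [2y] zero: DF = P = 1927/2000 ≈ 0.963500
step 3 [3y] bond c/1=1/40: DF=(204753/200000 − 1/40·(0.983800+0.963500))/(1+1/40) = 9513/10000 ≈ 0.951300
step 4 [4y] swap r/1=328/19165: DF=(1 − 328/19165·(0.983800+0.963500+0.951300))/(1+328/19165) = 584/625 ≈ 0.934400
step 5 [5y] swap r/1=683/47647: DF=(1 − 683/47647·(0.983800+0.963500+0.951300+0.934400))/(1+683/47647) = 9317/10000 ≈ 0.931700
step 6 [6y] zero: DF = P = 2323/2500 ≈ 0.929200

1 1 4919/5000
2 2 1927/2000
3 3 9513/10000
4 4 584/625
5 5 9317/10000
6 6 2323/2500
DF(5y) = 9317/10000 ≈ 0.931700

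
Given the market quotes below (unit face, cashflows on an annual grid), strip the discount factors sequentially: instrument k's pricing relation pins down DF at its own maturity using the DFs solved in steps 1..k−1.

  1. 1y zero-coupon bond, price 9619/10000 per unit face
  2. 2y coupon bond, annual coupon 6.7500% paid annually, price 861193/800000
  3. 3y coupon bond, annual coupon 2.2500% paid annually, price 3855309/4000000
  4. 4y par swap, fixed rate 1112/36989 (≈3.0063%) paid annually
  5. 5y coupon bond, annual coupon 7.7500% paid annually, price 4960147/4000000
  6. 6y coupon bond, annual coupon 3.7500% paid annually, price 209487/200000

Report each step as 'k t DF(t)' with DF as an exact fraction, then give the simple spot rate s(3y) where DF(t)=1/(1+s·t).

1 1 9619/10000
2 2 2369/2500
3 3 4503/5000
4 4 1111/1250
5 5 553/625
6 6 8439/10000
s(3y) = (1/(4503/5000) − 1)/(3) = 497/13509 ≈ 3.6790%

step 1 [1y] zero: DF = P = 9619/10000 ≈ 0.961900
step 2 [2y] bond c/1=27/400: DF=(861193/800000 − 27/400·(0.961900))/(1+27/400) = 2369/2500 ≈ 0.947600
step 3 [3y] bond c/1=9/400: DF=(3855309/4000000 − 9/400·(0.961900+0.947600))/(1+9/400) = 4503/5000 ≈ 0.900600
step 4 [4y] swap r/1=1112/36989: DF=(1 − 1112/36989·(0.961900+0.947600+0.900600))/(1+1112/36989) = 1111/1250 ≈ 0.888800
step 5 [5y] bond c/1=31/400: DF=(4960147/4000000 − 31/400·(0.961900+0.947600+0.900600+0.888800))/(1+31/400) = 553/625 ≈ 0.884800
step 6 [6y] bond c/1=3/80: DF=(209487/200000 − 3/80·(0.961900+0.947600+0.900600+0.888800+0.884800))/(1+3/80) = 8439/10000 ≈ 0.843900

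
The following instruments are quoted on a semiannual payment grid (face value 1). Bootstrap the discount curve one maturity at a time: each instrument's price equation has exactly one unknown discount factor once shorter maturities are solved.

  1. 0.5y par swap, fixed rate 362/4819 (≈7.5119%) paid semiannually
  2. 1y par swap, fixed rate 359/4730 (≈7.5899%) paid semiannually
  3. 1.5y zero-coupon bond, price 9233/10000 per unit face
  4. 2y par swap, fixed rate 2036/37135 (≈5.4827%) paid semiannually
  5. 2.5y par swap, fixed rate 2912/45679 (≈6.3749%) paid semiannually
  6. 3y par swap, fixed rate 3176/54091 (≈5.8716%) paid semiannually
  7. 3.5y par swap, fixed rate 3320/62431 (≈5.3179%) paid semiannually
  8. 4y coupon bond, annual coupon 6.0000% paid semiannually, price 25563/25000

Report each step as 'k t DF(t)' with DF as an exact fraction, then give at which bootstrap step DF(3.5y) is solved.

1 1/2 4819/5000
2 1 4641/5000
3 3/2 9233/10000
4 2 4491/5000
5 5/2 534/625
6 3 2103/2500
7 7/2 417/500
8 4 8109/10000
DF(3.5y) is solved at step 7

step 1 [0.5y] swap r/2=181/4819: DF=(1 − 181/4819·(0))/(1+181/4819) = 4819/5000 ≈ 0.963800
step 2 [1y] swap r/2=359/9460: DF=(1 − 359/9460·(0.963800))/(1+359/9460) = 4641/5000 ≈ 0.928200
step 3 [1.5y] zero: DF = P = 9233/10000 ≈ 0.923300
step 4 [2y] swap r/2=1018/37135: DF=(1 − 1018/37135·(0.963800+0.928200+0.923300))/(1+1018/37135) = 4491/5000 ≈ 0.898200
step 5 [2.5y] swap r/2=1456/45679: DF=(1 − 1456/45679·(0.963800+0.928200+0.923300+0.898200))/(1+1456/45679) = 534/625 ≈ 0.854400
step 6 [3y] swap r/2=1588/54091: DF=(1 − 1588/54091·(0.963800+0.928200+0.923300+0.898200+0.854400))/(1+1588/54091) = 2103/2500 ≈ 0.841200
step 7 [3.5y] swap r/2=1660/62431: DF=(1 − 1660/62431·(0.963800+0.928200+0.923300+0.898200+0.854400+0.841200))/(1+1660/62431) = 417/500 ≈ 0.834000
step 8 [4y] bond c/2=3/100: DF=(25563/25000 − 3/100·(0.963800+0.928200+0.923300+0.898200+0.854400+0.841200+0.834000))/(1+3/100) = 8109/10000 ≈ 0.810900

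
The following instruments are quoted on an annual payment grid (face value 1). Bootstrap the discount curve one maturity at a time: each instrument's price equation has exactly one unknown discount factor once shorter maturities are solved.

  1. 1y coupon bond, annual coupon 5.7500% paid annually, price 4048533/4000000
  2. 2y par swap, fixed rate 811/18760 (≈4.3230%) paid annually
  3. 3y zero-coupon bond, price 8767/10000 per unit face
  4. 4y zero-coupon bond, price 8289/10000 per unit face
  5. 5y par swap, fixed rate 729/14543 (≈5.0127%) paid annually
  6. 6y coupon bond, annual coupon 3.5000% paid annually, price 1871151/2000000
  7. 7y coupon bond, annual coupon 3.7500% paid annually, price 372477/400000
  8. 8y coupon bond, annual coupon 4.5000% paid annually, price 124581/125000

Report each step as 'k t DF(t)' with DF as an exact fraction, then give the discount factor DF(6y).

1 1 9571/10000
2 2 9189/10000
3 3 8767/10000
4 4 8289/10000
5 5 7813/10000
6 6 1891/2500
7 7 57/80
8 8 3513/5000
DF(6y) = 1891/2500 ≈ 0.756400

step 1 [1y] bond c/1=23/400: DF=(4048533/4000000 − 23/400·(0))/(1+23/400) = 9571/10000 ≈ 0.957100
step 2 [2y] swap r/1=811/18760: DF=(1 − 811/18760·(0.957100))/(1+811/18760) = 9189/10000 ≈ 0.918900
step 3 [3y] zero: DF = P = 8767/10000 ≈ 0.876700
step 4 [4y] zero: DF = P = 8289/10000 ≈ 0.828900
step 5 [5y] swap r/1=729/14543: DF=(1 − 729/14543·(0.957100+0.918900+0.876700+0.828900))/(1+729/14543) = 7813/10000 ≈ 0.781300
step 6 [6y] bond c/1=7/200: DF=(1871151/2000000 − 7/200·(0.957100+0.918900+0.876700+0.828900+0.781300))/(1+7/200) = 1891/2500 ≈ 0.756400
step 7 [7y] bond c/1=3/80: DF=(372477/400000 − 3/80·(0.957100+0.918900+0.876700+0.828900+0.781300+0.756400))/(1+3/80) = 57/80 ≈ 0.712500
step 8 [8y] bond c/1=9/200: DF=(124581/125000 − 9/200·(0.957100+0.918900+0.876700+0.828900+0.781300+0.756400+0.712500))/(1+9/200) = 3513/5000 ≈ 0.702600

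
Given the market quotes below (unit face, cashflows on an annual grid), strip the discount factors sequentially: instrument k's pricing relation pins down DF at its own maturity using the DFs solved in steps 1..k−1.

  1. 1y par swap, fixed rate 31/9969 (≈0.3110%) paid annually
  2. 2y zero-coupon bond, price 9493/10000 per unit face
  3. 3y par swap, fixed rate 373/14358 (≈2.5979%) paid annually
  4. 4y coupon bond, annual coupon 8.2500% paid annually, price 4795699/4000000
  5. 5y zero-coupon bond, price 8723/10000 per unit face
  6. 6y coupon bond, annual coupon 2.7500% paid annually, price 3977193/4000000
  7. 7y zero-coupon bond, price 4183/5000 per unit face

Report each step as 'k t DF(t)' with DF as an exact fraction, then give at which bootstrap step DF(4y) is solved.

1 1 9969/10000
2 2 9493/10000
3 3 4627/5000
4 4 8887/10000
5 5 8723/10000
6 6 8437/10000
7 7 4183/5000
DF(4y) is solved at step 4

step 1 [1y] swap r/1=31/9969: DF=(1 − 31/9969·(0))/(1+31/9969) = 9969/10000 ≈ 0.996900
step 2 [2y] zero: DF = P = 9493/10000 ≈ 0.949300
step 3 [3y] swap r/1=373/14358: DF=(1 − 373/14358·(0.996900+0.949300))/(1+373/14358) = 4627/5000 ≈ 0.925400
step 4 [4y] bond c/1=33/400: DF=(4795699/4000000 − 33/400·(0.996900+0.949300+0.925400))/(1+33/400) = 8887/10000 ≈ 0.888700
step 5 [5y] zero: DF = P = 8723/10000 ≈ 0.872300
step 6 [6y] bond c/1=11/400: DF=(3977193/4000000 − 11/400·(0.996900+0.949300+0.925400+0.888700+0.872300))/(1+11/400) = 8437/10000 ≈ 0.843700
step 7 [7y] zero: DF = P = 4183/5000 ≈ 0.836600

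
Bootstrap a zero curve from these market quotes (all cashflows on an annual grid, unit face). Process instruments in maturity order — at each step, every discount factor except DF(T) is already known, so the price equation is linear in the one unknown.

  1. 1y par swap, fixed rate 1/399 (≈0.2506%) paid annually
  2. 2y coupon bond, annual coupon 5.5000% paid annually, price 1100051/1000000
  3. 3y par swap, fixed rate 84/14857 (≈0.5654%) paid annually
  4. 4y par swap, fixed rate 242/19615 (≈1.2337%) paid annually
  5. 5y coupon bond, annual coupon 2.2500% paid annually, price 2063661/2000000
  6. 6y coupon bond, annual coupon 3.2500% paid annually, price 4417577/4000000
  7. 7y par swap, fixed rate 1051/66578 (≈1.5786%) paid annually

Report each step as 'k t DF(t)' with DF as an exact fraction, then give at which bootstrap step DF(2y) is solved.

step 1 [1y] swap r/1=1/399: DF=(1 − 1/399·(0))/(1+1/399) = 399/400 ≈ 0.997500
step 2 [2y] bond c/1=11/200: DF=(1100051/1000000 − 11/200·(0.997500))/(1+11/200) = 9907/10000 ≈ 0.990700
step 3 [3y] swap r/1=84/14857: DF=(1 − 84/14857·(0.997500+0.990700))/(1+84/14857) = 1229/1250 ≈ 0.983200
step 4 [4y] swap r/1=242/19615: DF=(1 − 242/19615·(0.997500+0.990700+0.983200))/(1+242/19615) = 2379/2500 ≈ 0.951600
step 5 [5y] bond c/1=9/400: DF=(2063661/2000000 − 9/400·(0.997500+0.990700+0.983200+0.951600))/(1+9/400) = 2307/2500 ≈ 0.922800
step 6 [6y] bond c/1=13/400: DF=(4417577/4000000 − 13/400·(0.997500+0.990700+0.983200+0.951600+0.922800))/(1+13/400) = 9171/10000 ≈ 0.917100
step 7 [7y] swap r/1=1051/66578: DF=(1 − 1051/66578·(0.997500+0.990700+0.983200+0.951600+0.922800+0.917100))/(1+1051/66578) = 8949/10000 ≈ 0.894900

1 1 399/400
2 2 9907/10000
3 3 1229/1250
4 4 2379/2500
5 5 2307/2500
6 6 9171/10000
7 7 8949/10000
DF(2y) is solved at step 2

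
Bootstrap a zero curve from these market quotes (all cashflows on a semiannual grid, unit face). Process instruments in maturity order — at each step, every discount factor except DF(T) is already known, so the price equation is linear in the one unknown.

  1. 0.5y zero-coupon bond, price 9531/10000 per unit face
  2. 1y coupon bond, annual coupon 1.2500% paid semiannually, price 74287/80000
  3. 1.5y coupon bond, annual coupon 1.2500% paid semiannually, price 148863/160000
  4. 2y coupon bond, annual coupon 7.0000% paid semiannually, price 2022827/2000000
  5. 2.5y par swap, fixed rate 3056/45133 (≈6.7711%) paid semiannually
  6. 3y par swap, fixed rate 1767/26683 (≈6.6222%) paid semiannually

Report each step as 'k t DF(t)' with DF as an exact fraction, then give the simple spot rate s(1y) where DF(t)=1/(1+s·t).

1 1/2 9531/10000
2 1 9169/10000
3 3/2 913/1000
4 2 8831/10000
5 5/2 1059/1250
6 3 8233/10000
s(1y) = (1/(9169/10000) − 1)/(1) = 831/9169 ≈ 9.0631%

step 1 [0.5y] zero: DF = P = 9531/10000 ≈ 0.953100
step 2 [1y] bond c/2=1/160: DF=(74287/80000 − 1/160·(0.953100))/(1+1/160) = 9169/10000 ≈ 0.916900
step 3 [1.5y] bond c/2=1/160: DF=(148863/160000 − 1/160·(0.953100+0.916900))/(1+1/160) = 913/1000 ≈ 0.913000
step 4 [2y] bond c/2=7/200: DF=(2022827/2000000 − 7/200·(0.953100+0.916900+0.913000))/(1+7/200) = 8831/10000 ≈ 0.883100
step 5 [2.5y] swap r/2=1528/45133: DF=(1 − 1528/45133·(0.953100+0.916900+0.913000+0.883100))/(1+1528/45133) = 1059/1250 ≈ 0.847200
step 6 [3y] swap r/2=1767/53366: DF=(1 − 1767/53366·(0.953100+0.916900+0.913000+0.883100+0.847200))/(1+1767/53366) = 8233/10000 ≈ 0.823300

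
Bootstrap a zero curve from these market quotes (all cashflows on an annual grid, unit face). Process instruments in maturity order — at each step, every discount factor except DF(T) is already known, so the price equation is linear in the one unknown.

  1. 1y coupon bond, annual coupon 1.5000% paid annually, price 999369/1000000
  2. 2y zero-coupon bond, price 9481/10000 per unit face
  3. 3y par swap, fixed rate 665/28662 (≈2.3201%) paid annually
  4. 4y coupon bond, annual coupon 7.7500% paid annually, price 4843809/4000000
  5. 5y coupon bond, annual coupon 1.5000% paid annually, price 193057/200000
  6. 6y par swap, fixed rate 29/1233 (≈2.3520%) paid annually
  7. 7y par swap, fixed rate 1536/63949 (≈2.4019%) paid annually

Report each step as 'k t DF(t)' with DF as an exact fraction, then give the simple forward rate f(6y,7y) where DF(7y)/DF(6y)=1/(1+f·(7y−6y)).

1 1 4923/5000
2 2 9481/10000
3 3 1867/2000
4 4 9177/10000
5 5 8951/10000
6 6 1739/2000
7 7 529/625
f(6y,7y) = ((1739/2000)/(529/625) − 1)/(1) = 231/8464 ≈ 2.7292%

step 1 [1y] bond c/1=3/200: DF=(999369/1000000 − 3/200·(0))/(1+3/200) = 4923/5000 ≈ 0.984600
step 2 [2y] zero: DF = P = 9481/10000 ≈ 0.948100
step 3 [3y] swap r/1=665/28662: DF=(1 − 665/28662·(0.984600+0.948100))/(1+665/28662) = 1867/2000 ≈ 0.933500
step 4 [4y] bond c/1=31/400: DF=(4843809/4000000 − 31/400·(0.984600+0.948100+0.933500))/(1+31/400) = 9177/10000 ≈ 0.917700
step 5 [5y] bond c/1=3/200: DF=(193057/200000 − 3/200·(0.984600+0.948100+0.933500+0.917700))/(1+3/200) = 8951/10000 ≈ 0.895100
step 6 [6y] swap r/1=29/1233: DF=(1 − 29/1233·(0.984600+0.948100+0.933500+0.917700+0.895100))/(1+29/1233) = 1739/2000 ≈ 0.869500
step 7 [7y] swap r/1=1536/63949: DF=(1 − 1536/63949·(0.984600+0.948100+0.933500+0.917700+0.895100+0.869500))/(1+1536/63949) = 529/625 ≈ 0.846400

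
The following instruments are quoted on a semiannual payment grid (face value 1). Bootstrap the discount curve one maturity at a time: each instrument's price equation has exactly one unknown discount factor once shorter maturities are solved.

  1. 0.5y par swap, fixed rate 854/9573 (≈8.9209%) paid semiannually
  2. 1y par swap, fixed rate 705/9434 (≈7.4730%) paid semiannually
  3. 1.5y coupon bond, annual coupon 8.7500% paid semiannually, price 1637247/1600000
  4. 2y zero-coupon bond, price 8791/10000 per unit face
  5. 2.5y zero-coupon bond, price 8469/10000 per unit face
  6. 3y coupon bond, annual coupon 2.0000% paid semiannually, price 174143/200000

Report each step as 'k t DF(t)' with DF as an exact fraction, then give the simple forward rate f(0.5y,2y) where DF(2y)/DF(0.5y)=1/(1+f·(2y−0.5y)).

step 1 [0.5y] swap r/2=427/9573: DF=(1 − 427/9573·(0))/(1+427/9573) = 9573/10000 ≈ 0.957300
step 2 [1y] swap r/2=705/18868: DF=(1 − 705/18868·(0.957300))/(1+705/18868) = 1859/2000 ≈ 0.929500
step 3 [1.5y] bond c/2=7/160: DF=(1637247/1600000 − 7/160·(0.957300+0.929500))/(1+7/160) = 9013/10000 ≈ 0.901300
step 4 [2y] zero: DF = P = 8791/10000 ≈ 0.879100
step 5 [2.5y] zero: DF = P = 8469/10000 ≈ 0.846900
step 6 [3y] bond c/2=1/100: DF=(174143/200000 − 1/100·(0.957300+0.929500+0.901300+0.879100+0.846900))/(1+1/100) = 4087/5000 ≈ 0.817400

1 1/2 9573/10000
2 1 1859/2000
3 3/2 9013/10000
4 2 8791/10000
5 5/2 8469/10000
6 3 4087/5000
f(0.5y,2y) = ((9573/10000)/(8791/10000) − 1)/(3/2) = 1564/26373 ≈ 5.9303%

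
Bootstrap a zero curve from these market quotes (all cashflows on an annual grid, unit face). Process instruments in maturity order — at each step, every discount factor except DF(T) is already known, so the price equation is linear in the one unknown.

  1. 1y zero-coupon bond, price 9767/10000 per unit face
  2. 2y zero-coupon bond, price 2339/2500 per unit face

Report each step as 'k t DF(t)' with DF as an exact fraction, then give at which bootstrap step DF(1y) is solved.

step 1 [1y] zero: DF = P = 9767/10000 ≈ 0.976700
step 2 [2y] zero: DF = P = 2339/2500 ≈ 0.935600

1 1 9767/10000
2 2 2339/2500
DF(1y) is solved at step 1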